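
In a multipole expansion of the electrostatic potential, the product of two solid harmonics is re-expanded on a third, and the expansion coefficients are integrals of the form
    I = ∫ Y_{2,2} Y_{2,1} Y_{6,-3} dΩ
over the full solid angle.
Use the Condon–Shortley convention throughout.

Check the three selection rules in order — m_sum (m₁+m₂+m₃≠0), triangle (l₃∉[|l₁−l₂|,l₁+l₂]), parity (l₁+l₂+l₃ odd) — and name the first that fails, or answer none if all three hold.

Σmᵢ = 0  ✓
l₃∈[|l₁−l₂|,l₁+l₂]=[0,4] required, l₃=6 fails  ✗
Σlᵢ = 10 ⇒ even

triangle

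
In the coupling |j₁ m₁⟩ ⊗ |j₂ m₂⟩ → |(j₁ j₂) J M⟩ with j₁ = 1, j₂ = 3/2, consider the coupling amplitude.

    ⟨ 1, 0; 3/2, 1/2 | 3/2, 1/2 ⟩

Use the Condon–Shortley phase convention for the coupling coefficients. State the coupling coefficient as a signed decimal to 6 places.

−√(1/15) ≈ -0.258199

triangle: 1!×1!×2!/5! = 2/120
(j±m)!: 1!×1!×2!×1!×2!×1! = 4
prefactor² = (2J+1)×Δ×N² = 4/15
  k=0: +1/(0!×1!×1!×2!×0!×0!) = 1/2
  k=1: −1/(1!×0!×0!×1!×1!×1!) = -1
Σ = -1/2  ⇒  CG² = 4/15×(-1/2)² = 1/15
CG = −√(1/15) = -0.258199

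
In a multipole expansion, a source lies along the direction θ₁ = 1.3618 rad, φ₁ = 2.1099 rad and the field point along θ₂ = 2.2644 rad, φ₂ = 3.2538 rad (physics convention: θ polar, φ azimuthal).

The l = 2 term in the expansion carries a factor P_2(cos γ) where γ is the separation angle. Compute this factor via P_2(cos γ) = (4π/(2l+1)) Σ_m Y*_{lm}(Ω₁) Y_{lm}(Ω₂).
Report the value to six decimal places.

-0.452041

Addition theorem: P_2(cos γ) = (4π/5) Σ_m Y*_{lm}(Ω₁) Y_{lm}(Ω₂), m = −2…2:
  m=-2: (-0.174809-0.325699i) × (+0.222669-0.050826i) = -0.055479-0.063638i  (running Σ = -0.055479-0.063638i)
  m=-1: (-0.080495+0.134560i) × (+0.377394-0.042525i) = -0.024656+0.054205i  (running Σ = -0.080135-0.009433i)
  m=0: (-0.274661-0.000000i) × (+0.071329+0.000000i) = -0.019591-0.000000i  (running Σ = -0.099726-0.009433i)
  m=1: (+0.080495+0.134560i) × (-0.377394-0.042525i) = -0.024656-0.054205i  (running Σ = -0.124383-0.063638i)
  m=2: (-0.174809+0.325699i) × (+0.222669+0.050826i) = -0.055479+0.063638i  (running Σ = -0.179861+0.000000i)
Σ over m = -0.179861+0.000000i; ×(4π/5) → -0.452041+0.000000i. Real part: -0.452041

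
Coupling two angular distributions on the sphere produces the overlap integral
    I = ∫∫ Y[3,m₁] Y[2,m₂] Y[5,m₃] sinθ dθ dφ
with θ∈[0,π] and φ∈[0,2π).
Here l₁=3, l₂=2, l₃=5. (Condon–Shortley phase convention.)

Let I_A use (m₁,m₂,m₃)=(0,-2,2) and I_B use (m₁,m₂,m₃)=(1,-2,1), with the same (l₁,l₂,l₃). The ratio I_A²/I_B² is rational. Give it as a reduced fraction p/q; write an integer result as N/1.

Shared (l₁,l₂,l₃)=(3,2,5): N and (l;000)² cancel in I_A²/I_B².
A: Δ = 0!·6!·4!/11! = 1/2310; Racah Σ t=0..0: t=0:+1/864 = 1/864; ⇒ 3j(3 2 5; 0 -2 2)² = 1/66, sgn -1
B: Δ = 0!·6!·4!/11! = 1/2310; Racah Σ t=0..0: t=0:+1/1152 = 1/1152; ⇒ 3j(3 2 5; 1 -2 1)² = 1/154, sgn +1
I_A²/I_B² = (1/66)/(1/154) = 7/3

7/3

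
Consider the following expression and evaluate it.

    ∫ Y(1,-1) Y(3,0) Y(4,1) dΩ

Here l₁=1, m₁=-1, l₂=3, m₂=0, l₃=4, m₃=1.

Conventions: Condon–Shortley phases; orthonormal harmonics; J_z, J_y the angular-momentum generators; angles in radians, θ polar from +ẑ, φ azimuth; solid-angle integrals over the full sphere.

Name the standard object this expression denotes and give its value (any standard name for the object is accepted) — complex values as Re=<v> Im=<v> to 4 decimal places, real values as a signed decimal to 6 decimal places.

Gaunt coefficient, -0.194664

This is a Gaunt coefficient — the integral of a triple product of spherical harmonics over the sphere.
m-sum 0 ✓  L=8 even ✓  2≤4≤4 ✓
Π(2lᵢ+1) = 3×7×9 = 189
triangle coeff Δ(1,3,4) = 1/252
Σ_t [0,0]: t=0:+1/36 = 1/36
(3j)²=4/63 [(1 3 4; 0 0 0)], sign=+1
Σ_t [0,0]: t=0:+1/72 = 1/72
(3j)²=5/126 [(1 3 4; -1 0 1)], sign=-1
⇒ 4πI² = 10/21
I = (-1)√(10/21/(4π)) = -0.19466390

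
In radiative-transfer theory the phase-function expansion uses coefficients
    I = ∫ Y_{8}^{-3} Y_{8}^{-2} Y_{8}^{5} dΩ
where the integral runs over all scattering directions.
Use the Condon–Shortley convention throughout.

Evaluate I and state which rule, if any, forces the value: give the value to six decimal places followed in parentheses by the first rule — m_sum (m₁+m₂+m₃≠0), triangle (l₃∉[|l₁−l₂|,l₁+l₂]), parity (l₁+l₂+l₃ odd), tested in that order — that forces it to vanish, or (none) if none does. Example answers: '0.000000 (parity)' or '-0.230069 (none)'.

-0.047359 (none)

Rules hold: Σm=0, L=24 even, 0≤8≤16.
N = 17·17·17 = 4913
Δ = 8!·8!·8!/25! = 1/236637794250
Racah Σ t=0..8: t=0:+1/65548320768000 t=1:−1/128024064000 t=2:+1/2985984000 t=3:−1/373248000 t=4:+1/191102976 t=5:−1/373248000 t=6:+1/2985984000 t=7:−1/128024064000 t=8:+1/65548320768000 = 11/20808990720
⇒ 3j(8 8 8; 0 0 0)² = 490/96577, sgn +1
Racah Σ t=3..6: t=3:−1/20901888000 t=4:+1/4180377600 t=5:−1/5225472000 t=6:+1/41803776000 = 1/41803776000
⇒ 3j(8 8 8; -3 -2 5)² = 42/37145, sgn -1
4πI² = N·(3j₀)²·(3jₘ)² = 69972/2482597
I = -1·√(0.028185/4π) = -0.04735917
No selection rule forces the value: the integral is nonzero (none).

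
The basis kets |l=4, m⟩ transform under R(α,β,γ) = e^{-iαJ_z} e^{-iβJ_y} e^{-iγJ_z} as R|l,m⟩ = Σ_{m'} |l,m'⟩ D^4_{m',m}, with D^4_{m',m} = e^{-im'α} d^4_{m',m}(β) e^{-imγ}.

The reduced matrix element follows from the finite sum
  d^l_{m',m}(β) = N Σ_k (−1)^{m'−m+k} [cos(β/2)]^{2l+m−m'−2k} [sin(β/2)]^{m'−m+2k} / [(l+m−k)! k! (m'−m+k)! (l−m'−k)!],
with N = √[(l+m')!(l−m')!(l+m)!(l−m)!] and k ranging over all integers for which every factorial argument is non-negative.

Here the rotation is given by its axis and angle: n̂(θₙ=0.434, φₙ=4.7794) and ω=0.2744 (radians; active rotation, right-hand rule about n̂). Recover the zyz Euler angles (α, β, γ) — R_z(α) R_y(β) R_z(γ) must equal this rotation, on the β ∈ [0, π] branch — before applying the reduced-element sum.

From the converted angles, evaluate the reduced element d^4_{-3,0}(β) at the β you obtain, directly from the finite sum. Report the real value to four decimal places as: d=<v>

d=0.0022

Axis–angle → zyz. n̂ = (sinθₙcosφₙ, sinθₙsinφₙ, cosθₙ) = (+0.028157, -0.419560, +0.907291), ω = 0.2744.
R = I cosω + sinω [n̂]ₓ + (1−cosω) n̂n̂ᵀ gives
  R = [+0.962618, -0.246290, -0.112732; +0.245406, +0.969174, -0.021871; +0.114644, -0.006612, +0.993385]
β = atan2(√(R₁₃²+R₂₃²), R₃₃) = 0.115088; α = atan2(R₂₃, R₁₃) mod 2π = 3.333222; γ = atan2(R₃₂, −R₃₁) mod 2π = 3.199200
d^4_{-3,0}(β=0.1151) via the finite sum:
Half-angle: c=0.998345, s=0.057512. N=√(1·5040·24·24)=1703.830978
Admissible k: 3..4 (factorial args all ≥0)
  k=3: (−1)^0·1703.8310/(144)·0.9983^5·0.0575^3 = +0.002232
  k=4: (−1)^1·1703.8310/(144)·0.9983^3·0.0575^5 = -0.000007
d^4_{-3,0}(0.1151) = +0.002232 -0.000007 = +0.002225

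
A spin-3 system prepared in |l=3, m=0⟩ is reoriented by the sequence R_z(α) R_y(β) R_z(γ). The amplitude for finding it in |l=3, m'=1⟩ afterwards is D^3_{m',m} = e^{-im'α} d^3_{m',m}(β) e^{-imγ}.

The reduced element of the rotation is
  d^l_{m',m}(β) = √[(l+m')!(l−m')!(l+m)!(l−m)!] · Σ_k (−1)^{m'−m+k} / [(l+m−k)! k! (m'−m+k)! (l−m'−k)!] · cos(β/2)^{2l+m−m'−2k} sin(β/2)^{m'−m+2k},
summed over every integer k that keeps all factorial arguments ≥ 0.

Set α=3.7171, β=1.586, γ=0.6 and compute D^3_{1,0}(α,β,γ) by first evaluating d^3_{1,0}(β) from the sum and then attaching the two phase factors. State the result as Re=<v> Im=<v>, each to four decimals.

Re=-0.3628 Im=0.2354

D^3_{1,0}(3.7171,1.5860,0.6000) = e^{-i·1·3.7171}·d^3_{1,0}(1.5860)·e^{-i·0·0.6000}. Compute d first:
Half-angle: c=0.701711, s=0.712462. N=√(24·2·6·6)=41.569219
k: max(0,(0)−(1))=0 … min(3+(0),3−(1))=2
  k=0: (−1)^1·41.5692/(12)·0.7017^5·0.7125^1 = -0.419898
  k=1: (−1)^2·41.5692/(4)·0.7017^3·0.7125^3 = +1.298588
  k=2: (−1)^3·41.5692/(12)·0.7017^1·0.7125^5 = -0.446227
d^3_{1,0}(1.5860) = -0.419898 +1.298588 -0.446227 = +0.432462
Phases: e^{-i·(1)·3.7171}=-0.838916+0.544260i, e^{-i·(0)·0.6000}=+1.000000+0.000000i ⇒ D=-0.362800+0.235372i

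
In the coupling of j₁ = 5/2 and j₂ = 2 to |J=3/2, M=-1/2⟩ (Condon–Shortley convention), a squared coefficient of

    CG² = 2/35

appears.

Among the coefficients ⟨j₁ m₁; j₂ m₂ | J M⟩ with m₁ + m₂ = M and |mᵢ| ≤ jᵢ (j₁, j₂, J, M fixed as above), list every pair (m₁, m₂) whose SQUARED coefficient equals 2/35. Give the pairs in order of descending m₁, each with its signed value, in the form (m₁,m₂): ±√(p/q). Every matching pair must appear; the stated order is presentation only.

Admissible pairs with m₁+m₂ = M = -1/2: (-5/2,2), (-3/2,1), (-1/2,0), (1/2,-1), (3/2,-2)
  (m₁,m₂)=(3/2,-2): CG² = 32/105, CG = +√(32/105)
  (m₁,m₂)=(1/2,-1): CG² = 5/21, CG = −√(5/21)
  (m₁,m₂)=(-1/2,0): CG² = 2/35, CG = +√(2/35)   ← matches the target
  (m₁,m₂)=(-3/2,1): CG² = 2/105, CG = +√(2/105)
  (m₁,m₂)=(-5/2,2): CG² = 8/21, CG = −√(8/21)
Pairs with CG² = 2/35: (-1/2,0): +√(2/35)

(-1/2,0): +√(2/35)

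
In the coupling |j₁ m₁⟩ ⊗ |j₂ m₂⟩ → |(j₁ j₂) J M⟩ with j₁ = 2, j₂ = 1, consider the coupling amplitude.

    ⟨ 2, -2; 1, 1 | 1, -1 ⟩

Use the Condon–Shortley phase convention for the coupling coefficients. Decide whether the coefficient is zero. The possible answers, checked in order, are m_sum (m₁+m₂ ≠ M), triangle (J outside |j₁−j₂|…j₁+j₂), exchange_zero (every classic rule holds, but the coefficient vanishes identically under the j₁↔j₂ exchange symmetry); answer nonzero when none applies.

nonzero

m-sum: m₁+m₂ = -2+1 = -1, M = -1  ✓
triangle: |j₁−j₂| = 1 ≤ J = 1 ≤ j₁+j₂ = 3  ✓
exchange: j₁≠j₂ or m₁≠m₂ — the exchange symmetry imposes no constraint here
value check: CG = +√(3/5) = +0.774597 ≠ 0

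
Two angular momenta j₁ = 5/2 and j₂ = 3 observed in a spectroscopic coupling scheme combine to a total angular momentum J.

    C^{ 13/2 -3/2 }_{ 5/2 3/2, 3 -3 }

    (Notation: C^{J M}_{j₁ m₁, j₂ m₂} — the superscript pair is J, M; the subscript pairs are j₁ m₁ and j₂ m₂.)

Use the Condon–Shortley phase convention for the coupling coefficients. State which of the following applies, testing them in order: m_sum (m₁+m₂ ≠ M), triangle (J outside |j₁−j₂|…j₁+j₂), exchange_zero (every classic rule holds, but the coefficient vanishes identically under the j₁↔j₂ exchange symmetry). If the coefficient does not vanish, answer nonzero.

triangle

m-sum: m₁+m₂ = 3/2+(-3) = -3/2, M = -3/2  ✓
triangle: need |j₁−j₂| ≤ J ≤ j₁+j₂, i.e. J ∈ [1/2, 11/2]; J = 13/2 is outside ✗ ⇒ coefficient is 0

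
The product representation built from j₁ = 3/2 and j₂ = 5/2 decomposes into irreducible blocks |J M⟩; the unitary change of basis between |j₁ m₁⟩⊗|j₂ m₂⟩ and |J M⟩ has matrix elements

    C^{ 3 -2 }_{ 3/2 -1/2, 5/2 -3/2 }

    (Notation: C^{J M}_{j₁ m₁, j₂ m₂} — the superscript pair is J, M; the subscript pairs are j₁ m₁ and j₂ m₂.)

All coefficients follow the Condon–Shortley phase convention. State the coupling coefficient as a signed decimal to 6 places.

+√(1/12) = +0.288675

j₁+j₂−J=1  J+j₁−j₂=2  J−j₁+j₂=4  j₁+j₂+J+1=8
(j₁±m₁, j₂±m₂, J±M) = (1,2,1,4,1,5)
P² = 48
sum k=0..1:
  [0] +1/12 = 1/12
  [1] −1/24 = -1/24
S = 1/24
C² = P²·S² = 1/12 ; C = +0.288675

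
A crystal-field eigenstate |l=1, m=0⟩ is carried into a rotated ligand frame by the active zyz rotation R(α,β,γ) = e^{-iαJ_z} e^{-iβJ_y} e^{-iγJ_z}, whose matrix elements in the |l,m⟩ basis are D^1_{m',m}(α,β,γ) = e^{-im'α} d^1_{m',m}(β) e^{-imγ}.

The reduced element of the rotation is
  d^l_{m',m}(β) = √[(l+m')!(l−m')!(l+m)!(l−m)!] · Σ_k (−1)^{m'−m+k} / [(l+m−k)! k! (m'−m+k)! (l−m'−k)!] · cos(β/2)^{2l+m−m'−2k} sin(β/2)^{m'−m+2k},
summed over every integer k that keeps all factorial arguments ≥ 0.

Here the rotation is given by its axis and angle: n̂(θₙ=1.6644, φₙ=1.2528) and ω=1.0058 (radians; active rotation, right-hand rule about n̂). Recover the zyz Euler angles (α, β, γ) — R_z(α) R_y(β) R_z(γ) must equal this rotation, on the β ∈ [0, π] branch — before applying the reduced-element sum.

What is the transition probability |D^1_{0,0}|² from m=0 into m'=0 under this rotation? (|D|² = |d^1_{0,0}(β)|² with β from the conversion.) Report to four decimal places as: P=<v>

P=0.2910

Axis–angle → zyz. n̂ = (sinθₙcosφₙ, sinθₙsinφₙ, cosθₙ) = (+0.311295, +0.945706, -0.093467), ω = 1.0058.
R = I cosω + sinω [n̂]ₓ + (1−cosω) n̂n̂ᵀ gives
  R = [+0.580433, +0.215713, +0.785217; +0.057830, +0.950921, -0.303983; -0.812252, +0.221851, +0.539471]
β = atan2(√(R₁₃²+R₂₃²), R₃₃) = 1.000987; α = atan2(R₂₃, R₁₃) mod 2π = 5.913820; γ = atan2(R₃₂, −R₃₁) mod 2π = 0.266628
D^1_{0,0}(5.9138,1.0010,0.2666) = e^{-i·0·5.9138}·d^1_{0,0}(1.0010)·e^{-i·0·0.2666}. Compute d first:
Half-angle: c=0.877346, s=0.479859. N=√(1·1·1·1)=1.000000
k: max(0,(0)−(0))=0 … min(1+(0),1−(0))=1
  k=0: (−1)^0·1.0000/(1)·0.8773^2·0.4799^0 = +0.769736
  k=1: (−1)^1·1.0000/(1)·0.8773^0·0.4799^2 = -0.230264
d^1_{0,0}(1.0010) = +0.769736 -0.230264 = +0.539471
|D^1_{0,0}|² = |d^1_{0,0}(β)|² = (+0.539471)² = 0.291029 (the z-rotation phases have unit modulus)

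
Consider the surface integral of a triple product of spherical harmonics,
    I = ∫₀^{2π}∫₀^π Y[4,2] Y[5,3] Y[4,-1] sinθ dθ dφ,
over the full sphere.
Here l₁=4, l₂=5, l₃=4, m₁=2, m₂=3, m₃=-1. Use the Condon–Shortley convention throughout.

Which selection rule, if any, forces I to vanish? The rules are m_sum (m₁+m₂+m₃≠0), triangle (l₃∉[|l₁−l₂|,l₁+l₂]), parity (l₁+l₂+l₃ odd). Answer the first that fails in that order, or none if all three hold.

m_sum

Σmᵢ = 4  ✗
l₃∈[|l₁−l₂|,l₁+l₂]=[1,9], have l₃=4
Σlᵢ = 13 ⇒ odd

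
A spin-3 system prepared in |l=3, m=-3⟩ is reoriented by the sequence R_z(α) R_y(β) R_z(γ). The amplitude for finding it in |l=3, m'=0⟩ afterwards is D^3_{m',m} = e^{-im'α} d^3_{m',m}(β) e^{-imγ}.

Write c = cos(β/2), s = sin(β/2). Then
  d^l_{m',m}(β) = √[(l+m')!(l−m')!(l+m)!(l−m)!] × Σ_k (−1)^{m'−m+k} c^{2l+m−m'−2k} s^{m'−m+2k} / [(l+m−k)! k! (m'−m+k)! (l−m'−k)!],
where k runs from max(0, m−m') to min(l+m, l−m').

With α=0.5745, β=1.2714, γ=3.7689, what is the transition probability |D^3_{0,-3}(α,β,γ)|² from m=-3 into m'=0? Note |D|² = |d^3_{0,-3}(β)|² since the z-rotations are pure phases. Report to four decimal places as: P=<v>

P=0.2378

First d^3_{0,-3}(β=1.2714), then the phase factors e^{-i(0)α} and e^{-i(-3)γ}:
Half-angle: c=0.804656, s=0.593741. N=√(6·6·1·720)=160.996894
k: max(0,(-3)−(0))=0 … min(3+(-3),3−(0))=0
  k=0: (−1)^3·160.9969/(36)·0.8047^3·0.5937^3 = -0.487682
d^3_{0,-3}(1.2714) = -0.487682
|D^3_{0,-3}|² = |d^3_{0,-3}(β)|² = (-0.487682)² = 0.237834 (the z-rotation phases have unit modulus)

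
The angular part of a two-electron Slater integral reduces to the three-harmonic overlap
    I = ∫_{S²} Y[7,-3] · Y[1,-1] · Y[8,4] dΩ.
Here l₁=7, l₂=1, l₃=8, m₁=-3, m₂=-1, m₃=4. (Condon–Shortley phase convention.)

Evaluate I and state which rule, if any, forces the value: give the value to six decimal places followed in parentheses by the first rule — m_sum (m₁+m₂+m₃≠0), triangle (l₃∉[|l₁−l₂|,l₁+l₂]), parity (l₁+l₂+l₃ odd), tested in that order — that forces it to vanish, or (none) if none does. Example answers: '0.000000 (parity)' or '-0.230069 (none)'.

Rules hold: Σm=0, L=16 even, 6≤8≤8.
N = 15·3·17 = 765
Δ = 0!·14!·2!/17! = 1/2040
Racah Σ t=0..0: t=0:+1/25401600 = 1/25401600
⇒ 3j(7 1 8; 0 0 0)² = 8/255, sgn +1
Racah Σ t=0..0: t=0:+1/174182400 = 1/174182400
⇒ 3j(7 1 8; -3 -1 4)² = 11/340, sgn +1
4πI² = N·(3j₀)²·(3jₘ)² = 66/85
I = +1·√(0.776471/4π) = 0.24857507
No selection rule forces the value: the integral is nonzero (none).

0.248575 (none)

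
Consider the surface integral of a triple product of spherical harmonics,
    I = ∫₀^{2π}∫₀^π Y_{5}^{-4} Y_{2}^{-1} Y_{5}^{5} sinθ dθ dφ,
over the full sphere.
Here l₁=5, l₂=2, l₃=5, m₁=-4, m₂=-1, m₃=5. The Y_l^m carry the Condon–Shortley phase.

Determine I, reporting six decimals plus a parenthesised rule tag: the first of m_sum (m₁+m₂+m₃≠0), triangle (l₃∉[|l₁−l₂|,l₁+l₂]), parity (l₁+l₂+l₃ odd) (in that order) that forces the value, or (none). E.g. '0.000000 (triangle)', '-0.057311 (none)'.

Rules hold: Σm=0, L=12 even, 3≤5≤7.
N = 11·5·11 = 605
Δ = 2!·8!·2!/13! = 1/38610
Racah Σ t=0..2: t=0:+1/2880 t=1:−1/576 t=2:+1/2880 = -1/960
⇒ 3j(5 2 5; 0 0 0)² = 10/429, sgn +1
Racah Σ t=1..1: t=1:−1/80640 = -1/80640
⇒ 3j(5 2 5; -4 -1 5)² = 9/286, sgn -1
4πI² = N·(3j₀)²·(3jₘ)² = 75/169
I = -1·√(0.443787/4π) = -0.18792404
No selection rule forces the value: the integral is nonzero (none).

-0.187924 (none)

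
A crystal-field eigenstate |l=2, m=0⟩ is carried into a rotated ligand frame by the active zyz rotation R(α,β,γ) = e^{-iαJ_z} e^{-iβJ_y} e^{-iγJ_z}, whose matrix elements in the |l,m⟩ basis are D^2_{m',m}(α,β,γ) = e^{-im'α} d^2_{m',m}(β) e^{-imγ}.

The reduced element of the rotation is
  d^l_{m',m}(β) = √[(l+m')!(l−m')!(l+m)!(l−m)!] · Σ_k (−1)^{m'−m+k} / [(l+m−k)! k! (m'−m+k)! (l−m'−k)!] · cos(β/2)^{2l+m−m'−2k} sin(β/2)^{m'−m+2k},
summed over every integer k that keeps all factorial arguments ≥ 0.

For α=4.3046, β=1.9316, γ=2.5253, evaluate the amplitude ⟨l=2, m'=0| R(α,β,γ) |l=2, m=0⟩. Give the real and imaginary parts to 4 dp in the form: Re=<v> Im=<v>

Split into d^2_{0,0}(β=1.9316) × two z-phases.
Half-angle: c=0.568759, s=0.822504. N=√(2·2·2·2)=4.000000
k∈{0,1,2} keeps every argument non-negative
  k=0: (−1)^0·4.0000/(4)·0.5688^4·0.8225^0 = +0.104644
  k=1: (−1)^1·4.0000/(1)·0.5688^2·0.8225^2 = -0.875372
  k=2: (−1)^2·4.0000/(4)·0.5688^0·0.8225^4 = +0.457670
d^2_{0,0}(1.9316) = +0.104644 -0.875372 +0.457670 = -0.313059
Phases: e^{-i·(0)·4.3046}=+1.000000+0.000000i, e^{-i·(0)·2.5253}=+1.000000+0.000000i ⇒ D=-0.313059+0.000000i

Re=-0.3131 Im=0.0000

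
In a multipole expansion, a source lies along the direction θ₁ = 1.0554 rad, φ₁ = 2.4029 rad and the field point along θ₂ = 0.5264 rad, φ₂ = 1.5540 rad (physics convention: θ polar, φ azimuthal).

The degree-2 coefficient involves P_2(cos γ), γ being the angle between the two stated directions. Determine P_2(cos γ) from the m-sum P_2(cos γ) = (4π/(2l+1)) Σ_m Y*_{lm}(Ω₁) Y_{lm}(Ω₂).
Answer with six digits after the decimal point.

0.266907

Term-by-term m-sum for l=2 (normalisation 4π/5 = 2.513274):
  term(m=-2) = -0.003612+0.028285i   from Y*(Ω₁)=+0.027277-0.291162i, Y(Ω₂)=-0.097452-0.003275i
  term(m=-1) = +0.073474+0.083452i   from Y*(Ω₁)=-0.244954+0.223078i, Y(Ω₂)=+0.005637-0.335553i
  term(m=+0) = -0.033525-0.000000i   from Y*(Ω₁)=-0.085537-0.000000i, Y(Ω₂)=+0.391940+0.000000i
  term(m=+1) = +0.073474-0.083452i   from Y*(Ω₁)=+0.244954+0.223078i, Y(Ω₂)=-0.005637-0.335553i
  term(m=+2) = -0.003612-0.028285i   from Y*(Ω₁)=+0.027277+0.291162i, Y(Ω₂)=-0.097452+0.003275i
Total Σ_m = +0.106199+0.000000i. Multiply by 2.513274: +0.266907+0.000000i. P_2(cos γ) = 0.266907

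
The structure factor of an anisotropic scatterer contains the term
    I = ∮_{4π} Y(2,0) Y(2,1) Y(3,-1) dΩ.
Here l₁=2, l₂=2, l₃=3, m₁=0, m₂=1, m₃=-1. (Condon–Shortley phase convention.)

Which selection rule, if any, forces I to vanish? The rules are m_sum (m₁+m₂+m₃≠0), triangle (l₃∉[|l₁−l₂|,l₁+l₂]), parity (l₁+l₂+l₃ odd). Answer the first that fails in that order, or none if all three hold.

parity

m₁+m₂+m₃ = 0 + 1 − 1 = 0  ✓
triangle: |2−2|=0 ≤ l₃=3 ≤ 2+2=4  ✓
parity: l₁+l₂+l₃ = 7 is odd  ✗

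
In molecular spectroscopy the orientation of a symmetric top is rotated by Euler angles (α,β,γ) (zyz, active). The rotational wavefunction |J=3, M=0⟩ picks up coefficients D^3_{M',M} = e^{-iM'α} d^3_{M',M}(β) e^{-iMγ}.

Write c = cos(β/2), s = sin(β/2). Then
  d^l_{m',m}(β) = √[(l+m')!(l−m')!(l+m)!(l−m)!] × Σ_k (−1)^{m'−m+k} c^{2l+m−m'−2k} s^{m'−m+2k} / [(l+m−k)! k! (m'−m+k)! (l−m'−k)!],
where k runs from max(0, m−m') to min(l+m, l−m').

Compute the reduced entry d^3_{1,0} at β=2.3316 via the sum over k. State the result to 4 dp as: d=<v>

d=-0.4319

d^3_{1,0}(β=2.3316) via the finite sum:
Half-angle: c=0.394015, s=0.919104. N=√(24·2·6·6)=41.569219
k: max(0,(0)−(1))=0 … min(3+(0),3−(1))=2
  k=0: (−1)^1·41.5692/(12)·0.3940^5·0.9191^1 = -0.030236
  k=1: (−1)^2·41.5692/(4)·0.3940^3·0.9191^3 = +0.493566
  k=2: (−1)^3·41.5692/(12)·0.3940^1·0.9191^5 = -0.895214
d^3_{1,0}(2.3316) = -0.030236 +0.493566 -0.895214 = -0.431884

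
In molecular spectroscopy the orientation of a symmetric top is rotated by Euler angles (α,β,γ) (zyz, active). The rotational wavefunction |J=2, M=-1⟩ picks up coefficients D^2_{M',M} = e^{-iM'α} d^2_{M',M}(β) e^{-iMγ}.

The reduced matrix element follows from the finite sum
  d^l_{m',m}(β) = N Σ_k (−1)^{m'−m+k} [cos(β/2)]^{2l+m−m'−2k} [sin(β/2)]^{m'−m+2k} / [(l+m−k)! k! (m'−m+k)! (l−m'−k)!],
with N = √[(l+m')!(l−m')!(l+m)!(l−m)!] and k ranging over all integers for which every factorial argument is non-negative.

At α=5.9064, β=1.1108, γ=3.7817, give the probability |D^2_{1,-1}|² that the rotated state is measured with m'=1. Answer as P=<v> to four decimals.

Split into d^2_{1,-1}(β=1.1108) × two z-phases.
c=cos(1.110800/2)=0.849690, s=sin(1.110800/2)=0.527283; N=√[6·1·1·6]=6.000000
The bounds max(0,m−m')=0 and min(l+m,l−m')=1 give 2 terms
  k=0: (−1)^2·6.0000/(2)·0.8497^2·0.5273^2 = +0.602185
  k=1: (−1)^3·6.0000/(6)·0.8497^0·0.5273^4 = -0.077299
d^2_{1,-1}(1.1108) = +0.602185 -0.077299 = +0.524885
|D^2_{1,-1}|² = |d^2_{1,-1}(β)|² = (+0.524885)² = 0.275505 (the z-rotation phases have unit modulus)

P=0.2755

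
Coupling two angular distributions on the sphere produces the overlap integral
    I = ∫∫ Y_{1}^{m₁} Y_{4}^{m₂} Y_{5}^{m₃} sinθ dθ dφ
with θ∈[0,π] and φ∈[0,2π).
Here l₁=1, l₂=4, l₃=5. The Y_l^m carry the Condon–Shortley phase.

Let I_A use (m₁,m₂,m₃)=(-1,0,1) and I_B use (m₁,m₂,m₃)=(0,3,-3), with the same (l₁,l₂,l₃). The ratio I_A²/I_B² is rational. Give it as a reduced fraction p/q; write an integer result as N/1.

15/16

l's match ⇒ only the (l;m) 3-j factors differ between A and B.
A: triangle coeff Δ(1,4,5) = 1/495; Σ_t [0,0]: t=0:+1/1152 = 1/1152; (3j)²=1/33 [(1 4 5; -1 0 1)], sign=+1
B: triangle coeff Δ(1,4,5) = 1/495; Σ_t [0,0]: t=0:+1/5040 = 1/5040; (3j)²=16/495 [(1 4 5; 0 3 -3)], sign=+1
I_A²/I_B² = (1/33)/(16/495) = 15/16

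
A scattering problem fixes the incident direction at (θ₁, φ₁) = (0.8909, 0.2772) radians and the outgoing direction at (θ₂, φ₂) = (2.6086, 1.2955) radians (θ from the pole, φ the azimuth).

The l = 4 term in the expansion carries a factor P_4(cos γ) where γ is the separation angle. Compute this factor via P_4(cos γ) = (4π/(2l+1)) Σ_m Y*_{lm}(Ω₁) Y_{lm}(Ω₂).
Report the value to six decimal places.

0.010860

Addition theorem: P_4(cos γ) = (4π/9) Σ_m Y*_{lm}(Ω₁) Y_{lm}(Ω₂), m = −4…4:
  term(m=-4) = (-0.002848, 0.003831)   from Y*(Ω₁)=(0.072133, 0.144863), Y(Ω₂)=(0.013349, 0.026304)
  term(m=-3) = (0.052139, 0.004531)   from Y*(Ω₁)=(0.249309, 0.273480), Y(Ω₂)=(0.103968, -0.095871)
  term(m=-2) = (-0.058135, -0.115645)   from Y*(Ω₁)=(0.303904, 0.188170), Y(Ω₂)=(-0.308599, -0.189456)
  term(m=-1) = (0.012843, -0.020830)   from Y*(Ω₁)=(-0.051845, -0.014751), Y(Ω₂)=(-0.123407, 0.436888)
  term(m=+0) = (-0.000221, -0.000000)   from Y*(Ω₁)=(-0.358590, -0.000000), Y(Ω₂)=(0.000615, 0.000000)
  term(m=+1) = (0.012843, 0.020830)   from Y*(Ω₁)=(0.051845, -0.014751), Y(Ω₂)=(0.123407, 0.436888)
  term(m=+2) = (-0.058135, 0.115645)   from Y*(Ω₁)=(0.303904, -0.188170), Y(Ω₂)=(-0.308599, 0.189456)
  term(m=+3) = (0.052139, -0.004531)   from Y*(Ω₁)=(-0.249309, 0.273480), Y(Ω₂)=(-0.103968, -0.095871)
  term(m=+4) = (-0.002848, -0.003831)   from Y*(Ω₁)=(0.072133, -0.144863), Y(Ω₂)=(0.013349, -0.026304)
Total Σ_m = (0.007778, 0.000000). Multiply by 1.396263: (0.010860, 0.000000). P_4(cos γ) = 0.010860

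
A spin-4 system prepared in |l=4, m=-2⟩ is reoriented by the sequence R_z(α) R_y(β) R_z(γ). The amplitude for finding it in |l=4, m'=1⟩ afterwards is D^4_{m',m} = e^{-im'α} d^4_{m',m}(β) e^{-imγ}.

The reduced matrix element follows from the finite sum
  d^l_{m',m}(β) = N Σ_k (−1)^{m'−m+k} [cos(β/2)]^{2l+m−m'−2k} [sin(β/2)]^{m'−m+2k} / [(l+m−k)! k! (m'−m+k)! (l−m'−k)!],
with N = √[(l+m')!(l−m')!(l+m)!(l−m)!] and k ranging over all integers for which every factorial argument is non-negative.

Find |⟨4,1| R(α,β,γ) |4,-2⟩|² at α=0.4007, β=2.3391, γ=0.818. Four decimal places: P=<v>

P=0.0373

First d^4_{1,-2}(β=2.3391), then the phase factors e^{-i(1)α} and e^{-i(-2)γ}:
c=cos(2.339100/2)=0.390566, s=sin(2.339100/2)=0.920575; N=√[120·6·2·720]=1018.233765
The bounds max(0,m−m')=0 and min(l+m,l−m')=2 give 3 terms
  k=0: (−1)^3·1018.2338/(72)·0.3906^5·0.9206^3 = -0.100268
  k=1: (−1)^4·1018.2338/(48)·0.3906^3·0.9206^5 = +0.835575
  k=2: (−1)^5·1018.2338/(240)·0.3906^1·0.9206^7 = -0.928420
d^4_{1,-2}(2.3391) = -0.100268 +0.835575 -0.928420 = -0.193114
|D^4_{1,-2}|² = |d^4_{1,-2}(β)|² = (-0.193114)² = 0.037293 (the z-rotation phases have unit modulus)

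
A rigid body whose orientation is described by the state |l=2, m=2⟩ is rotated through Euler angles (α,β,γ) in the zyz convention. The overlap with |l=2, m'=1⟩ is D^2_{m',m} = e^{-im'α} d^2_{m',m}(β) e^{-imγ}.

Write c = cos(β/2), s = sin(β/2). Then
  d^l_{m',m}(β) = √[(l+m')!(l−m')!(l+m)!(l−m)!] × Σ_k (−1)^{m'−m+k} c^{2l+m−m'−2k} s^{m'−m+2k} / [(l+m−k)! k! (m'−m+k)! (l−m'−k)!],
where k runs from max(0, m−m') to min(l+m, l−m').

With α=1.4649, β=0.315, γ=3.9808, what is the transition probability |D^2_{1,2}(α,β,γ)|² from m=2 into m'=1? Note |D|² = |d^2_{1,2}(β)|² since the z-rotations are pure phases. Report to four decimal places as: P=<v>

Split into d^2_{1,2}(β=0.3150) × two z-phases.
With c≡cos(β/2)=0.987622 and s≡sin(β/2)=0.156850, N=[6·1·24·1]^{1/2}=12.000000
The bounds max(0,m−m')=1 and min(l+m,l−m')=1 give 1 term
  k=1: (−1)^0·12.0000/(6)·0.9876^3·0.1568^1 = +0.302194
d^2_{1,2}(0.3150) = +0.302194
|D^2_{1,2}|² = |d^2_{1,2}(β)|² = (+0.302194)² = 0.091321 (the z-rotation phases have unit modulus)

P=0.0913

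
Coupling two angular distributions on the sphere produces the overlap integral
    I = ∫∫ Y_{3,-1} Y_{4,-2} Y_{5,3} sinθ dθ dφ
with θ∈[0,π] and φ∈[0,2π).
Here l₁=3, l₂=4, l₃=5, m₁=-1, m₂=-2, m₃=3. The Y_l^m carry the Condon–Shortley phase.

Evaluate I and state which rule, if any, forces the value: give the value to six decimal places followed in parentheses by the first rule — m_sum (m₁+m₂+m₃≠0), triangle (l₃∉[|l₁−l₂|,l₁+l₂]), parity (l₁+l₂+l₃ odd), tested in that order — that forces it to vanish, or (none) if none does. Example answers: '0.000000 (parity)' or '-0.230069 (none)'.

-0.144236 (none)

m-sum 0 ✓  L=12 even ✓  1≤5≤7 ✓
Π(2lᵢ+1) = 7×9×11 = 693
triangle coeff Δ(3,4,5) = 1/180180
Σ_t [0,2]: t=0:+1/576 t=1:−1/144 t=2:+1/576 = -1/288
(3j)²=20/1001 [(3 4 5; 0 0 0)], sign=+1
Σ_t [0,2]: t=0:+1/2304 t=1:−1/720 t=2:+1/5760 = -1/1280
(3j)²=27/1430 [(3 4 5; -1 -2 3)], sign=-1
⇒ 4πI² = 486/1859
I = (-1)√(486/1859/(4π)) = -0.14423595
No selection rule forces the value: the integral is nonzero (none).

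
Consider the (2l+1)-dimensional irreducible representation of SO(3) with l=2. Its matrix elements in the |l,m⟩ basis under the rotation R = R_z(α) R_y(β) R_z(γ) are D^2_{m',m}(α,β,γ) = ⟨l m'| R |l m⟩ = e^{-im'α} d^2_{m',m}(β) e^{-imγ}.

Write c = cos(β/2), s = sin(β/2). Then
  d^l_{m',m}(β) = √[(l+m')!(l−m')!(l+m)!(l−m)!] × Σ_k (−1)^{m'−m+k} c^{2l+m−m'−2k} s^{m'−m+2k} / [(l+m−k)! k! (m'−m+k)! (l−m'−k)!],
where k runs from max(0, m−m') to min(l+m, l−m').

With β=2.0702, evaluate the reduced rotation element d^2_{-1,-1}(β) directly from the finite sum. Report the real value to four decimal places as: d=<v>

d^2_{-1,-1}(β=2.0702) via the finite sum:
With c≡cos(β/2)=0.510440 and s≡sin(β/2)=0.859913, N=[1·6·1·6]^{1/2}=6.000000
The bounds max(0,m−m')=0 and min(l+m,l−m')=1 give 2 terms
  k=0: (−1)^0·6.0000/(6)·0.5104^4·0.8599^0 = +0.067886
  k=1: (−1)^1·6.0000/(2)·0.5104^2·0.8599^2 = -0.577990
d^2_{-1,-1}(2.0702) = +0.067886 -0.577990 = -0.510104

d=-0.5101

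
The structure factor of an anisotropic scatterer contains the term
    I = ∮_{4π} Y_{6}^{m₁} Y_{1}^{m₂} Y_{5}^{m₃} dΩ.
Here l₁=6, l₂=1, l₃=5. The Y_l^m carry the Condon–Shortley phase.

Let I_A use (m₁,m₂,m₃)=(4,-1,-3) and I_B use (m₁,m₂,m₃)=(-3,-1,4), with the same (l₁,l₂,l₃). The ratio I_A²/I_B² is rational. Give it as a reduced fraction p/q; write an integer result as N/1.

l's match ⇒ only the (l;m) 3-j factors differ between A and B.
A: triangle coeff Δ(6,1,5) = 1/858; Σ_t [0,0]: t=0:+1/161280 = 1/161280; (3j)²=15/286 [(6 1 5; 4 -1 -3)], sign=+1
B: triangle coeff Δ(6,1,5) = 1/858; Σ_t [0,0]: t=0:+1/725760 = 1/725760; (3j)²=1/286 [(6 1 5; -3 -1 4)], sign=-1
I_A²/I_B² = (15/286)/(1/286) = 15/1

15/1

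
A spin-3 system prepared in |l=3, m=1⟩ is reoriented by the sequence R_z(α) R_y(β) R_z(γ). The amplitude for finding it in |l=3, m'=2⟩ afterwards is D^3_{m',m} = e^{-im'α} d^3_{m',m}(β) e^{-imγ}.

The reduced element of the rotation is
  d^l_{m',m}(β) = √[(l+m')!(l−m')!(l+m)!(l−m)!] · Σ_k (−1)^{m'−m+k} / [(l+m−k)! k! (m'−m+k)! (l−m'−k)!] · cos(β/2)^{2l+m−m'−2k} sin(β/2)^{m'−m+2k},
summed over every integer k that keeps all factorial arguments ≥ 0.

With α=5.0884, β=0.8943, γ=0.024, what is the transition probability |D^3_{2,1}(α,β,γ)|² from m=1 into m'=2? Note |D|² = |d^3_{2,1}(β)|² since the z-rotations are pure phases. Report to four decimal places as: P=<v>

P=0.1937

First d^3_{2,1}(β=0.8943), then the phase factors e^{-i(2)α} and e^{-i(1)γ}:
c=cos(0.894300/2)=0.901683, s=sin(0.894300/2)=0.432397; N=√[120·1·24·2]=75.894664
The bounds max(0,m−m')=0 and min(l+m,l−m')=1 give 2 terms
  k=0: (−1)^1·75.8947/(24)·0.9017^5·0.4324^1 = -0.814991
  k=1: (−1)^2·75.8947/(12)·0.9017^3·0.4324^3 = +0.374836
d^3_{2,1}(0.8943) = -0.814991 +0.374836 = -0.440155
|D^3_{2,1}|² = |d^3_{2,1}(β)|² = (-0.440155)² = 0.193736 (the z-rotation phases have unit modulus)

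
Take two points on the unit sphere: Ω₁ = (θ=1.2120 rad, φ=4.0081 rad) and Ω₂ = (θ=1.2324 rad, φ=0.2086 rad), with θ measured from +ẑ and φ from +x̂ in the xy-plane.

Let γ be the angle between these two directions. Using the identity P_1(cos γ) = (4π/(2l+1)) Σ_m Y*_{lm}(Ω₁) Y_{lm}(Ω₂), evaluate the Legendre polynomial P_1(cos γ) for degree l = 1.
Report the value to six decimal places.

Expand P_1 via completeness: Σ_{m} conj(Y_{1,m}) at Ω₁ times Y_{1,m} at Ω₂ —
  m=-1: Y*=(-0.209459, -0.246525)  Y=(0.318836, -0.067491)  product (-0.083421, -0.064464)
  m=+0: Y*=(0.171572, -0.000000)  Y=(0.162204, 0.000000)  product (0.027830, 0.000000)
  m=+1: Y*=(0.209459, -0.246525)  Y=(-0.318836, -0.067491)  product (-0.083421, 0.064464)
Σ over m = (-0.139013, 0.000000); ×(4π/3) → (-0.582296, 0.000000). Real part: -0.582296

-0.582296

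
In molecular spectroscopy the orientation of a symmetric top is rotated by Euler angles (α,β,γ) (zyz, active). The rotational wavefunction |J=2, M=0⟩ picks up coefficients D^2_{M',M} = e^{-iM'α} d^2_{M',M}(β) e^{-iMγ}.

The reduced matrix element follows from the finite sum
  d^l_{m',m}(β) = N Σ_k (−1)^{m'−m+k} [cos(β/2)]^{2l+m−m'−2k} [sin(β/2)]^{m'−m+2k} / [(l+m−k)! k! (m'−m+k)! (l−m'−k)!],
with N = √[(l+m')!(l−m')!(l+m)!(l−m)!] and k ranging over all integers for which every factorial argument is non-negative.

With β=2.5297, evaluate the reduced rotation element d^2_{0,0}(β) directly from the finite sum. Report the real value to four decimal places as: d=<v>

d=0.5051

d^2_{0,0}(β=2.5297) via the finite sum:
Half-angle: c=0.301196, s=0.953562. N=√(2·2·2·2)=4.000000
k: max(0,(0)−(0))=0 … min(2+(0),2−(0))=2
  k=0: (−1)^0·4.0000/(4)·0.3012^4·0.9536^0 = +0.008230
  k=1: (−1)^1·4.0000/(1)·0.3012^2·0.9536^2 = -0.329956
  k=2: (−1)^2·4.0000/(4)·0.3012^0·0.9536^4 = +0.826792
d^2_{0,0}(2.5297) = +0.008230 -0.329956 +0.826792 = +0.505066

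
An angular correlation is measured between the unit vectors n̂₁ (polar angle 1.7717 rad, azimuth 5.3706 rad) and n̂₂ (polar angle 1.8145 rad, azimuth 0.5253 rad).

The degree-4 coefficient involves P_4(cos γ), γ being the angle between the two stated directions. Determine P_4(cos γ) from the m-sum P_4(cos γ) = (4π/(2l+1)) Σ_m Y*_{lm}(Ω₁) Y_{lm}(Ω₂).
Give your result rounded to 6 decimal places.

0.265269

Addition theorem: P_4(cos γ) = (4π/9) Σ_m Y*_{lm}(Ω₁) Y_{lm}(Ω₂), m = −4…4:
  term(m=-4) = (0.138033, 0.081181)   from Y*(Ω₁)=(-0.356319, 0.198725), Y(Ω₂)=(-0.198559, -0.338572)
  term(m=-3) = (-0.025186, 0.059781)   from Y*(Ω₁)=(0.216103, 0.092346), Y(Ω₂)=(0.001409, 0.276032)
  term(m=-2) = (-0.041720, -0.011359)   from Y*(Ω₁)=(0.058296, 0.224210), Y(Ω₂)=(-0.092770, 0.161952)
  term(m=-1) = (0.009581, -0.071660)   from Y*(Ω₁)=(0.153988, -0.199146), Y(Ω₂)=(0.248473, -0.144020)
  term(m=+0) = (0.028568, 0.000000)   from Y*(Ω₁)=(0.196850, -0.000000), Y(Ω₂)=(0.145128, 0.000000)
  term(m=+1) = (0.009581, 0.071660)   from Y*(Ω₁)=(-0.153988, -0.199146), Y(Ω₂)=(-0.248473, -0.144020)
  term(m=+2) = (-0.041720, 0.011359)   from Y*(Ω₁)=(0.058296, -0.224210), Y(Ω₂)=(-0.092770, -0.161952)
  term(m=+3) = (-0.025186, -0.059781)   from Y*(Ω₁)=(-0.216103, 0.092346), Y(Ω₂)=(-0.001409, 0.276032)
  term(m=+4) = (0.138033, -0.081181)   from Y*(Ω₁)=(-0.356319, -0.198725), Y(Ω₂)=(-0.198559, 0.338572)
Total Σ_m = (0.189985, 0.000000). Multiply by 1.396263: (0.265269, 0.000000). P_4(cos γ) = 0.265269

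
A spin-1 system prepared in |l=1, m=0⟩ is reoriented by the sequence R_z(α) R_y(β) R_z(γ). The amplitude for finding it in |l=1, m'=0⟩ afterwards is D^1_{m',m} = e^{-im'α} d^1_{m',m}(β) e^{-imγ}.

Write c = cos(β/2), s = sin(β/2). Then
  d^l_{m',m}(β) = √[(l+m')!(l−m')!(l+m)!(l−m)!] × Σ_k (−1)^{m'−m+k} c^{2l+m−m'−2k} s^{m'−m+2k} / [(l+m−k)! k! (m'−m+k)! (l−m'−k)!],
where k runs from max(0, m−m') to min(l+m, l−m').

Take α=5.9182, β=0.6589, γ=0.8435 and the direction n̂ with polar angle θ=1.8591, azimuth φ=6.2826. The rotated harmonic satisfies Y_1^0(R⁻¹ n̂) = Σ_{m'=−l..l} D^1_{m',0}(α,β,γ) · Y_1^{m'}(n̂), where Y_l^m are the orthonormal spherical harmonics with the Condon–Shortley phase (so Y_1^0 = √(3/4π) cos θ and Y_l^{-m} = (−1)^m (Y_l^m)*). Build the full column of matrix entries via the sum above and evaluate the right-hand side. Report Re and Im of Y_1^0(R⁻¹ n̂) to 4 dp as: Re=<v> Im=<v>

Re=0.1581 Im=0.0000

Need the full column D^1_{m',0} for m'=−1..1 at α=5.9182, β=0.6589, γ=0.8435.
cos(β/2)=0.946220, sin(β/2)=0.323523
d^1_{-1,0}: single k=1 term ⇒ +0.432924;  D = +0.404407-0.154526i
d^1_{0,0}: k∈[0..1] ⇒ +0.895333 -0.104667 = +0.790666;  D = +0.790666+0.000000i
d^1_{1,0}: single k=0 term ⇒ -0.432924;  D = -0.404407-0.154526i
Y_1^{m'}(θ=1.8591,φ=6.2826) and Σ D·Y over m':
  (+0.4044-0.1545i)·(+0.3312+0.0002i)  (+0.7907+0.0000i)·(-0.1389+0.0000i)  (-0.4044-0.1545i)·(-0.3312+0.0002i)
Y_1^0(R⁻¹ n̂) = +0.158126+0.000000i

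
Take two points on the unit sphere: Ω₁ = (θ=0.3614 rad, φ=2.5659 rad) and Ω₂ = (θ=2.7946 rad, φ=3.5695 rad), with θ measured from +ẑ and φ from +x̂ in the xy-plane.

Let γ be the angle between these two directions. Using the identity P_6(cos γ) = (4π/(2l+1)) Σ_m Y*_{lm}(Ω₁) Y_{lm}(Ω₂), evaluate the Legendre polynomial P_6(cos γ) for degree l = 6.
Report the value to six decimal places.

Expand P_6 via completeness: Σ_{m} conj(Y_{6,m}) at Ω₁ times Y_{6,m} at Ω₂ —
  m=-6: (-0.000898, 0.000290) × (-0.000627, -0.000406) = (0.000001, 0.000000)  (running Σ = (0.000001, 0.000000))
  m=-5: (0.008353, 0.002250) × (-0.003855, -0.006031) = (-0.000019, -0.000059)  (running Σ = (-0.000018, -0.000059))
  m=-4: (-0.032145, -0.035777) × (-0.005846, -0.041235) = (-0.001287, 0.001535)  (running Σ = (-0.001305, 0.001476))
  m=-3: (0.027773, 0.176264) × (0.045894, -0.155451) = (0.028675, 0.003772)  (running Σ = (0.027370, 0.005248))
  m=-2: (0.174353, -0.391042) × (0.268924, -0.309739) = (-0.074233, -0.159164)  (running Σ = (-0.046864, -0.153917))
  m=-1: (-0.458899, 0.297839) × (0.512813, -0.233889) = (-0.165668, 0.260067)  (running Σ = (-0.212532, 0.106151))
  m=0: (0.028812, -0.000000) × (0.080691, 0.000000) = (0.002325, 0.000000)  (running Σ = (-0.210207, 0.106151))
  m=1: (0.458899, 0.297839) × (-0.512813, -0.233889) = (-0.165668, -0.260067)  (running Σ = (-0.375875, -0.153917))
  m=2: (0.174353, 0.391042) × (0.268924, 0.309739) = (-0.074233, 0.159164)  (running Σ = (-0.450109, 0.005248))
  m=3: (-0.027773, 0.176264) × (-0.045894, -0.155451) = (0.028675, -0.003772)  (running Σ = (-0.421434, 0.001476))
  m=4: (-0.032145, 0.035777) × (-0.005846, 0.041235) = (-0.001287, -0.001535)  (running Σ = (-0.422721, -0.000059))
  m=5: (-0.008353, 0.002250) × (0.003855, -0.006031) = (-0.000019, 0.000059)  (running Σ = (-0.422740, 0.000000))
  m=6: (-0.000898, -0.000290) × (-0.000627, 0.000406) = (0.000001, -0.000000)  (running Σ = (-0.422739, 0.000000))
Total Σ_m = (-0.422739, 0.000000). Multiply by 0.966644: (-0.408638, 0.000000). P_6(cos γ) = -0.408638

-0.408638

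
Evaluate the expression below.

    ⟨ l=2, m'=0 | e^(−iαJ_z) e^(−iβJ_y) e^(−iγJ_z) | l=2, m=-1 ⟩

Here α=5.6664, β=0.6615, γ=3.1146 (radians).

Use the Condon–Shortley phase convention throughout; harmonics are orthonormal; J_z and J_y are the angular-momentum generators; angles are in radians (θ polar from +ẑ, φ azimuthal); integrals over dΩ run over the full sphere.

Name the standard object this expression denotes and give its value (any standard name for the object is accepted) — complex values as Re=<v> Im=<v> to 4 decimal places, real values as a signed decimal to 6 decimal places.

Wigner D-matrix element, Re=0.5935 Im=-0.0160

This is a Wigner D-matrix element — the rotation-matrix element ⟨l m'| R(α,β,γ) |l m⟩ in the angular-momentum basis.
First d^2_{0,-1}(β=0.6615), then the phase factors e^{-i(0)α} and e^{-i(-1)γ}:
Half-angle: c=0.945799, s=0.324752. N=√(2·2·1·6)=4.898979
k: max(0,(-1)−(0))=0 … min(2+(-1),2−(0))=1
  k=0: (−1)^1·4.8990/(2)·0.9458^3·0.3248^1 = -0.673015
  k=1: (−1)^2·4.8990/(2)·0.9458^1·0.3248^3 = +0.079347
d^2_{0,-1}(0.6615) = -0.673015 +0.079347 = -0.593668
D = (+1.000000+0.000000i)·(-0.593668)·(-0.999636+0.026989i) = +0.593451-0.016023i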